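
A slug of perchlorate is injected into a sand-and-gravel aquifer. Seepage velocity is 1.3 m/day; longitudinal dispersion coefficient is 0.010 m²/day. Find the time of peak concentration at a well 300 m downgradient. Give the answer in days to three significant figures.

231 days

For the 1D instantaneous-source solution, setting ∂C/∂t = 0 at fixed x gives v²t² + 2Dt − x² = 0, so t = (√(D² + v²x²) − D)/v².
√(D² + v²x²) = √(0.010² + 1.3² × 300²) = 390.0; v² = 1.69.
t = (390.0 − 0.010)/1.69 = 231 days (vs. the pure-advection estimate x/v = 231 d).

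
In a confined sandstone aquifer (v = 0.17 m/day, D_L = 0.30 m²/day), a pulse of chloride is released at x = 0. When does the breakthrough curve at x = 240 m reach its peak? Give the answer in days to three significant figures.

For the 1D instantaneous-source solution, setting ∂C/∂t = 0 at fixed x gives v²t² + 2Dt − x² = 0, so t = (√(D² + v²x²) − D)/v².
√(D² + v²x²) = √(0.30² + 0.17² × 240²) = 40.80; v² = 0.0289.
t = (40.80 − 0.30)/0.0289 = 1400 days (vs. the pure-advection estimate x/v = 1410 d).

1400 days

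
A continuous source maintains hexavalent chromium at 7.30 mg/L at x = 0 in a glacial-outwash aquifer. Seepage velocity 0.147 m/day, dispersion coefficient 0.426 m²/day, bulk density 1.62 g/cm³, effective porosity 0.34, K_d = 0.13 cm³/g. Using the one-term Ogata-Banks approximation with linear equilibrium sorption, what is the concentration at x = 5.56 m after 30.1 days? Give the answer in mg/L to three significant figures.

Retardation factor R = 1 + ρ_b·K_d/n = 1 + 1.62 × 0.13/0.34 = 1.619.
Sorption retards both mechanisms: v_R = v/R = 0.09080 m/day, D_R = D/R = 0.2631 m²/day.
v_R·t = 0.09080 × 30.1 = 2.73308 m; 2√(D_R t) = 5.628 m; argument = (5.56 − 2.73308)/5.628 = 0.5023.
C = C₀ × ½·erfc(0.5023) = 7.30 × 0.2387 = 1.74 mg/L.

1.74 mg/L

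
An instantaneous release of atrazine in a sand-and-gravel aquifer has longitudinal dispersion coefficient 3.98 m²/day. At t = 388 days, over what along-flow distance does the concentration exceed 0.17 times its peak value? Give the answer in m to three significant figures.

209 m

The plume is Gaussian with σ = √(2Dt) = √(2 × 3.98 × 388) = 55.57 m.
C/C_peak = exp(−Δx²/(2σ²)) = 0.17 ⇒ Δx = σ·√(−2 ln 0.17) = 55.57 × 1.883 = 104.6 m.
Width = 2Δx = 209 m.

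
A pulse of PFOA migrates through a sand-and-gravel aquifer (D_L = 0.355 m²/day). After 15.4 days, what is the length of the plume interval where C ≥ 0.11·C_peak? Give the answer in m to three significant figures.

13.9 m

The plume is Gaussian with σ = √(2Dt) = √(2 × 0.355 × 15.4) = 3.307 m.
C/C_peak = exp(−Δx²/(2σ²)) = 0.11 ⇒ Δx = σ·√(−2 ln 0.11) = 3.307 × 2.101 = 6.948 m.
Width = 2Δx = 13.9 m.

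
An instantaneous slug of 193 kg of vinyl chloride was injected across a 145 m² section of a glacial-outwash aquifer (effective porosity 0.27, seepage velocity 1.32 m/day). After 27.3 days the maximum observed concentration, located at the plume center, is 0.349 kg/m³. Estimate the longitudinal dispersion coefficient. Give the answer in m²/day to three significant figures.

At the plume center C_max = M/(n_e·A·√(4πDt)), so D = M²/(4πt·(n_e·A·C_max)²).
n_e·A·C_max = 0.27 × 145 × 0.349 = 13.66 kg/m.
D = 193²/(4π × 27.3 × 13.66²) = 0.582 m²/day.

0.582 m²/day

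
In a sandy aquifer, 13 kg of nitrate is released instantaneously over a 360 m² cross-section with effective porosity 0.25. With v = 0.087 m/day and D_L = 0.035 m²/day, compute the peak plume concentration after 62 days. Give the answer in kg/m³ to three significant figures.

The peak of an instantaneous 1D plume sits at x = vt; there the Gaussian factor is 1 and C_max = M/(n_e·A·√(4πDt)), where n_e·A is the pore area the mass is dissolved in.
√(4πDt) = √(4π × 0.035 × 62) = 5.222 m, so C_max = 13/(0.25 × 360 × 5.222) = 0.0277 kg/m³.

0.0277 kg/m³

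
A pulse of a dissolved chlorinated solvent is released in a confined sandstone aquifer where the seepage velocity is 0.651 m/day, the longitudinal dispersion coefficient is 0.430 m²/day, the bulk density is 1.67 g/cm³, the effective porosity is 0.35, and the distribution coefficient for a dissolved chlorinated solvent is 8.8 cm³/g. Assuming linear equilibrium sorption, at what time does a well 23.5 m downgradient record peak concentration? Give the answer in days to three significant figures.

Retardation factor R = 1 + ρ_b·K_d/n = 1 + 1.67 × 8.8/0.35 = 42.99.
Sorption retards both mechanisms: v_R = v/R = 0.01514 m/day, D_R = D/R = 0.01000 m²/day.
Peak time from v_R²t² + 2D_R t − x² = 0: t = (√(D_R² + v_R²x²) − D_R)/v_R².
√(D_R² + v_R²x²) = √(0.01000² + 0.01514² × 23.5²) = 0.3559; v_R² = 0.0002292.
t = (0.3559 − 0.01000)/0.0002292 = 1510 days.

1510 days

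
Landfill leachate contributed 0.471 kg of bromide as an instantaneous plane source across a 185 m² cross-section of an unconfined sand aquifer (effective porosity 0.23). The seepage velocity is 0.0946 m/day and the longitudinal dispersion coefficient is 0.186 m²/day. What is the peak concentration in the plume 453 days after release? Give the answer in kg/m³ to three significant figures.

The peak of an instantaneous 1D plume sits at x = vt; there the Gaussian factor is 1 and C_max = M/(n_e·A·√(4πDt)), where n_e·A is the pore area the mass is dissolved in.
√(4πDt) = √(4π × 0.186 × 453) = 32.54 m, so C_max = 0.471/(0.23 × 185 × 32.54) = 0.000340 kg/m³.

0.000340 kg/m³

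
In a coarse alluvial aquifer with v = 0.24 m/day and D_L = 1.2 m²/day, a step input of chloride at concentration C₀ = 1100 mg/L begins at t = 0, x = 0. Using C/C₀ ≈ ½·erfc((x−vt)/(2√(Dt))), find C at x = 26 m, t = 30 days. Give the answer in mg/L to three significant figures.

For a continuous step input, C/C₀ ≈ ½·erfc((x−vt)/(2√(Dt))).
vt = 0.24 × 30 = 7.2 m and 2√(Dt) = 2√(1.2 × 30) = 12.00 m.
Argument (x−vt)/(2√(Dt)) = (26 − 7.2)/12.00 = 1.567; ½·erfc(1.567) = 0.01334.
C = 1100 × 0.01334 = 14.7 mg/L.

14.7 mg/L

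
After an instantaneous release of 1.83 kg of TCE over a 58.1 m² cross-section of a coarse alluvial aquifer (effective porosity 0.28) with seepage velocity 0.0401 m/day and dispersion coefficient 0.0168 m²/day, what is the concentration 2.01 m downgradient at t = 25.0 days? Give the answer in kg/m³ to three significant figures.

For an instantaneous plane source, C(x,t) = M/(n_e·A·√(4πDt)) · exp(−(x−vt)²/(4Dt)), with n_e·A the pore (flow) area.
Plume center vt = 0.0401 × 25.0 = 1.0025 m, so the well at 2.01 m is 1.0075 m downgradient of the peak.
√(4πDt) = 2.297 m, giving peak height M/(n_e·A·√(4πDt)) = 1.83/(0.28 × 58.1 × 2.297) = 0.04897 kg/m³.
(x−vt)²/(4Dt) = (1.0075)²/(4 × 0.0168 × 25.0) = 0.6042; exp(−0.6042) = 0.5465.
C = 0.04897 × 0.5465 = 0.0268 kg/m³.

0.0268 kg/m³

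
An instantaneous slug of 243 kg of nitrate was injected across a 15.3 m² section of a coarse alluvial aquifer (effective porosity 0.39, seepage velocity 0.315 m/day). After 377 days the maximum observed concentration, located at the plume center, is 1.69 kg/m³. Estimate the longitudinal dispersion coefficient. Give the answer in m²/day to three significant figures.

0.123 m²/day

At the plume center C_max = M/(n_e·A·√(4πDt)), so D = M²/(4πt·(n_e·A·C_max)²).
n_e·A·C_max = 0.39 × 15.3 × 1.69 = 10.08 kg/m.
D = 243²/(4π × 377 × 10.08²) = 0.123 m²/day.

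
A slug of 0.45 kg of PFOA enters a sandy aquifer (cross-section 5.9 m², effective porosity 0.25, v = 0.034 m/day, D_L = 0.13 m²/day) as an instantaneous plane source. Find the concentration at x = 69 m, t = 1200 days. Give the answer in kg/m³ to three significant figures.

0.00193 kg/m³

For an instantaneous plane source, C(x,t) = M/(n_e·A·√(4πDt)) · exp(−(x−vt)²/(4Dt)), with n_e·A the pore (flow) area.
Plume center vt = 0.034 × 1200 = 40.8 m, so the well at 69 m is 28.2 m downgradient of the peak.
√(4πDt) = 44.28 m, giving peak height M/(n_e·A·√(4πDt)) = 0.45/(0.25 × 5.9 × 44.28) = 0.006890 kg/m³.
(x−vt)²/(4Dt) = (28.2)²/(4 × 0.13 × 1200) = 1.274; exp(−1.274) = 0.2797.
C = 0.006890 × 0.2797 = 0.00193 kg/m³.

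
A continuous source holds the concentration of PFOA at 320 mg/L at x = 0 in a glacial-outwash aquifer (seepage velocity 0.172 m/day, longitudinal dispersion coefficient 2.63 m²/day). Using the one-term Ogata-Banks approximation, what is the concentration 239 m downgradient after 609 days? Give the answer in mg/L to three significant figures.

2.83 mg/L

For a continuous step input, C/C₀ ≈ ½·erfc((x−vt)/(2√(Dt))).
vt = 0.172 × 609 = 104.748 m and 2√(Dt) = 2√(2.63 × 609) = 80.04 m.
Argument (x−vt)/(2√(Dt)) = (239 − 104.748)/80.04 = 1.677; ½·erfc(1.677) = 0.008855.
C = 320 × 0.008855 = 2.83 mg/L.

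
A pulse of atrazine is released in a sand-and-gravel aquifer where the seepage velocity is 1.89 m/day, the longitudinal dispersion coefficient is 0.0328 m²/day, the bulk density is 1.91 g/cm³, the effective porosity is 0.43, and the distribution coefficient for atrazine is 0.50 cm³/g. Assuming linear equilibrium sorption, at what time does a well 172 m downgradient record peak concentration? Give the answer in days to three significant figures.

293 days

Retardation factor R = 1 + ρ_b·K_d/n = 1 + 1.91 × 0.50/0.43 = 3.221.
Sorption retards both mechanisms: v_R = v/R = 0.5868 m/day, D_R = D/R = 0.01018 m²/day.
Peak time from v_R²t² + 2D_R t − x² = 0: t = (√(D_R² + v_R²x²) − D_R)/v_R².
√(D_R² + v_R²x²) = √(0.01018² + 0.5868² × 172²) = 100.9; v_R² = 0.3443.
t = (100.9 − 0.01018)/0.3443 = 293 days.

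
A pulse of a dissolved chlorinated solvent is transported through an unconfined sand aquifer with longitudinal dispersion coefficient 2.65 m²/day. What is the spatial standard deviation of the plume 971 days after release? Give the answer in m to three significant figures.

Dispersive spreading gives a Gaussian with σ² = 2Dt; advection only shifts the center.
σ = √(2 × 2.65 × 971) = 71.7 m.

71.7 m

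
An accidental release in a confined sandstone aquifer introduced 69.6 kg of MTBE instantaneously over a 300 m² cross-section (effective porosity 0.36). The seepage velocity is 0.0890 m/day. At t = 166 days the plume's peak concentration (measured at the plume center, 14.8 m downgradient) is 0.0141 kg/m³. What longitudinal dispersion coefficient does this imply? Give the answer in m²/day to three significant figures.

1.00 m²/day

At the plume center C_max = M/(n_e·A·√(4πDt)), so D = M²/(4πt·(n_e·A·C_max)²).
n_e·A·C_max = 0.36 × 300 × 0.0141 = 1.523 kg/m.
D = 69.6²/(4π × 166 × 1.523²) = 1.00 m²/day.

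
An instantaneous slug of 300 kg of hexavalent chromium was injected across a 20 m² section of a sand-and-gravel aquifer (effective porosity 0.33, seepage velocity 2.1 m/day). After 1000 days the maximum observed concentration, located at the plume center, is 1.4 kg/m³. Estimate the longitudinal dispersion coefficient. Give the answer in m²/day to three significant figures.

At the plume center C_max = M/(n_e·A·√(4πDt)), so D = M²/(4πt·(n_e·A·C_max)²).
n_e·A·C_max = 0.33 × 20 × 1.4 = 9.240 kg/m.
D = 300²/(4π × 1000 × 9.240²) = 0.0839 m²/day.

0.0839 m²/day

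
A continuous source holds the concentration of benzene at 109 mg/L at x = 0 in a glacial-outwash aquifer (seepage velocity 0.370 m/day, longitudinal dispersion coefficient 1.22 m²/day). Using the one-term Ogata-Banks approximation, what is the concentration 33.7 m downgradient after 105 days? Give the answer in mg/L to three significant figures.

68.3 mg/L

For a continuous step input, C/C₀ ≈ ½·erfc((x−vt)/(2√(Dt))).
vt = 0.370 × 105 = 38.85 m and 2√(Dt) = 2√(1.22 × 105) = 22.64 m.
Argument (x−vt)/(2√(Dt)) = (33.7 − 38.85)/22.64 = -0.2275; ½·erfc(-0.2275) = 0.6262.
C = 109 × 0.6262 = 68.3 mg/L.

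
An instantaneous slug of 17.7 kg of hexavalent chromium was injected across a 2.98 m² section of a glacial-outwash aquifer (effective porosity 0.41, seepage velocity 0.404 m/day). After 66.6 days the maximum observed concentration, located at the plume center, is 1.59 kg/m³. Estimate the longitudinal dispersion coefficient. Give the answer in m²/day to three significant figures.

0.0992 m²/day

At the plume center C_max = M/(n_e·A·√(4πDt)), so D = M²/(4πt·(n_e·A·C_max)²).
n_e·A·C_max = 0.41 × 2.98 × 1.59 = 1.943 kg/m.
D = 17.7²/(4π × 66.6 × 1.943²) = 0.0992 m²/day.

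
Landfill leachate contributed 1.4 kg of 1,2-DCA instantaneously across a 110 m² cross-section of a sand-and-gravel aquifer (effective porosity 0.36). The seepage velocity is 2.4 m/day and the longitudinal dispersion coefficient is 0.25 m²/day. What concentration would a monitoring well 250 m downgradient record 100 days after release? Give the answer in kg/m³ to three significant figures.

0.000734 kg/m³

For an instantaneous plane source, C(x,t) = M/(n_e·A·√(4πDt)) · exp(−(x−vt)²/(4Dt)), with n_e·A the pore (flow) area.
Plume center vt = 2.4 × 100 = 240 m, so the well at 250 m is 10 m downgradient of the peak.
√(4πDt) = 17.72 m, giving peak height M/(n_e·A·√(4πDt)) = 1.4/(0.36 × 110 × 17.72) = 0.001995 kg/m³.
(x−vt)²/(4Dt) = (10)²/(4 × 0.25 × 100) = 1.000; exp(−1.000) = 0.3679.
C = 0.001995 × 0.3679 = 0.000734 kg/m³.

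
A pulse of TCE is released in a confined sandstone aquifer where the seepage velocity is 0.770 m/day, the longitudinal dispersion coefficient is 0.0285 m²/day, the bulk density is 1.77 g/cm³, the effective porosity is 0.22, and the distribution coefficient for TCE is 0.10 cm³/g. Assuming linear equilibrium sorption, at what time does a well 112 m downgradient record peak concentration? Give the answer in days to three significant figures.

Retardation factor R = 1 + ρ_b·K_d/n = 1 + 1.77 × 0.10/0.22 = 1.805.
Sorption retards both mechanisms: v_R = v/R = 0.4266 m/day, D_R = D/R = 0.01579 m²/day.
Peak time from v_R²t² + 2D_R t − x² = 0: t = (√(D_R² + v_R²x²) − D_R)/v_R².
√(D_R² + v_R²x²) = √(0.01579² + 0.4266² × 112²) = 47.78; v_R² = 0.1820.
t = (47.78 − 0.01579)/0.1820 = 262 days.

262 days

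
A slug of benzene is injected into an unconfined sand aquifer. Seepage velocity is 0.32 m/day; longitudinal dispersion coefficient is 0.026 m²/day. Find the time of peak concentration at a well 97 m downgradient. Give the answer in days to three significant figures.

303 days

For the 1D instantaneous-source solution, setting ∂C/∂t = 0 at fixed x gives v²t² + 2Dt − x² = 0, so t = (√(D² + v²x²) − D)/v².
√(D² + v²x²) = √(0.026² + 0.32² × 97²) = 31.04; v² = 0.1024.
t = (31.04 − 0.026)/0.1024 = 303 days (vs. the pure-advection estimate x/v = 303 d).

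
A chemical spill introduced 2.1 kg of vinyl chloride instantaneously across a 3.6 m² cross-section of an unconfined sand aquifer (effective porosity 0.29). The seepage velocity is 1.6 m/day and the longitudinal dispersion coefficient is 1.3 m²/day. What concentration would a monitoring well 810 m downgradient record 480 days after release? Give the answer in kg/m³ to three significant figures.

0.0112 kg/m³

For an instantaneous plane source, C(x,t) = M/(n_e·A·√(4πDt)) · exp(−(x−vt)²/(4Dt)), with n_e·A the pore (flow) area.
Plume center vt = 1.6 × 480 = 768 m, so the well at 810 m is 42 m downgradient of the peak.
√(4πDt) = 88.55 m, giving peak height M/(n_e·A·√(4πDt)) = 2.1/(0.29 × 3.6 × 88.55) = 0.02272 kg/m³.
(x−vt)²/(4Dt) = (42)²/(4 × 1.3 × 480) = 0.7067; exp(−0.7067) = 0.4933.
C = 0.02272 × 0.4933 = 0.0112 kg/m³.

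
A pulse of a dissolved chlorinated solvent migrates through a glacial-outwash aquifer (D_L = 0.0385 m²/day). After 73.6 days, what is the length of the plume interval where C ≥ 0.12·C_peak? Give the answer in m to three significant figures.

9.80 m

The plume is Gaussian with σ = √(2Dt) = √(2 × 0.0385 × 73.6) = 2.381 m.
C/C_peak = exp(−Δx²/(2σ²)) = 0.12 ⇒ Δx = σ·√(−2 ln 0.12) = 2.381 × 2.059 = 4.902 m.
Width = 2Δx = 9.80 m.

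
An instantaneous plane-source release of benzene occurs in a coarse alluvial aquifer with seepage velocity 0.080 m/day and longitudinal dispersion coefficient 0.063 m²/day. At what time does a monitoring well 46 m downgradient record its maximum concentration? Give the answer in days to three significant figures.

565 days

For the 1D instantaneous-source solution, setting ∂C/∂t = 0 at fixed x gives v²t² + 2Dt − x² = 0, so t = (√(D² + v²x²) − D)/v².
√(D² + v²x²) = √(0.063² + 0.080² × 46²) = 3.681; v² = 0.0064.
t = (3.681 − 0.063)/0.0064 = 565 days (vs. the pure-advection estimate x/v = 575 d).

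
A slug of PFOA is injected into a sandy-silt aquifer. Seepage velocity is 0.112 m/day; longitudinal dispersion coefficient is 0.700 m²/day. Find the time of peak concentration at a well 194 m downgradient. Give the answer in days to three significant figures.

For the 1D instantaneous-source solution, setting ∂C/∂t = 0 at fixed x gives v²t² + 2Dt − x² = 0, so t = (√(D² + v²x²) − D)/v².
√(D² + v²x²) = √(0.700² + 0.112² × 194²) = 21.74; v² = 0.012544.
t = (21.74 − 0.700)/0.012544 = 1680 days (vs. the pure-advection estimate x/v = 1730 d).

1680 days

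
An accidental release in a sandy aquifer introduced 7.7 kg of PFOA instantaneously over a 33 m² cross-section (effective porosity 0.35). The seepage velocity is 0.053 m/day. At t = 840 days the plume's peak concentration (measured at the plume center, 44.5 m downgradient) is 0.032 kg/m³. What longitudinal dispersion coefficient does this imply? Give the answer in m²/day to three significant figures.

At the plume center C_max = M/(n_e·A·√(4πDt)), so D = M²/(4πt·(n_e·A·C_max)²).
n_e·A·C_max = 0.35 × 33 × 0.032 = 0.3696 kg/m.
D = 7.7²/(4π × 840 × 0.3696²) = 0.0411 m²/day.

0.0411 m²/day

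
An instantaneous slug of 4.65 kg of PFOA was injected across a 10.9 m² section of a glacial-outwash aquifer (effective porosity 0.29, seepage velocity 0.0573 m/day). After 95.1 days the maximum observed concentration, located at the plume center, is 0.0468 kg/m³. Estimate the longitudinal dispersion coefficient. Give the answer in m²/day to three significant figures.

At the plume center C_max = M/(n_e·A·√(4πDt)), so D = M²/(4πt·(n_e·A·C_max)²).
n_e·A·C_max = 0.29 × 10.9 × 0.0468 = 0.1479 kg/m.
D = 4.65²/(4π × 95.1 × 0.1479²) = 0.827 m²/day.

0.827 m²/day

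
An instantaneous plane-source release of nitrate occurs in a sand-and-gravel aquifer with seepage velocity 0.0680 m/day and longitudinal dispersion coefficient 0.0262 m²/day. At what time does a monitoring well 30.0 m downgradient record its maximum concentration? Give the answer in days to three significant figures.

For the 1D instantaneous-source solution, setting ∂C/∂t = 0 at fixed x gives v²t² + 2Dt − x² = 0, so t = (√(D² + v²x²) − D)/v².
√(D² + v²x²) = √(0.0262² + 0.0680² × 30.0²) = 2.040; v² = 0.004624.
t = (2.040 − 0.0262)/0.004624 = 436 days (vs. the pure-advection estimate x/v = 441 d).

436 days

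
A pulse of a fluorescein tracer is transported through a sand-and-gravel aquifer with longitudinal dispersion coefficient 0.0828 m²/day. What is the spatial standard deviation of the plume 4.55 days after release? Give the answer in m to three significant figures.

0.868 m

Dispersive spreading gives a Gaussian with σ² = 2Dt; advection only shifts the center.
σ = √(2 × 0.0828 × 4.55) = 0.868 m.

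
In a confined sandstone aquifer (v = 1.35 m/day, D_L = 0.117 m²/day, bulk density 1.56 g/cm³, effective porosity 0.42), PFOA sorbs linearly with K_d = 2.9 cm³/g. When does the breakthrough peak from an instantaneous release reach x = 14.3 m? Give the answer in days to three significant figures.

124 days

Retardation factor R = 1 + ρ_b·K_d/n = 1 + 1.56 × 2.9/0.42 = 11.77.
Sorption retards both mechanisms: v_R = v/R = 0.1147 m/day, D_R = D/R = 0.009941 m²/day.
Peak time from v_R²t² + 2D_R t − x² = 0: t = (√(D_R² + v_R²x²) − D_R)/v_R².
√(D_R² + v_R²x²) = √(0.009941² + 0.1147² × 14.3²) = 1.640; v_R² = 0.01316.
t = (1.640 − 0.009941)/0.01316 = 124 days.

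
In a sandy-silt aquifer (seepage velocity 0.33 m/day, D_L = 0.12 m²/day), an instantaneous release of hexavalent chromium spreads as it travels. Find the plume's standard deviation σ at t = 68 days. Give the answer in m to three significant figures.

4.04 m

Dispersive spreading gives a Gaussian with σ² = 2Dt; advection only shifts the center.
σ = √(2 × 0.12 × 68) = 4.04 m.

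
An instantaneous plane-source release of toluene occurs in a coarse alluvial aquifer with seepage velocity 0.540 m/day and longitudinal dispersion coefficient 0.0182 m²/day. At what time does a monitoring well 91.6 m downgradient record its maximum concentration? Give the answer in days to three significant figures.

170 days

For the 1D instantaneous-source solution, setting ∂C/∂t = 0 at fixed x gives v²t² + 2Dt − x² = 0, so t = (√(D² + v²x²) − D)/v².
√(D² + v²x²) = √(0.0182² + 0.540² × 91.6²) = 49.46; v² = 0.2916.
t = (49.46 − 0.0182)/0.2916 = 170 days (vs. the pure-advection estimate x/v = 170 d).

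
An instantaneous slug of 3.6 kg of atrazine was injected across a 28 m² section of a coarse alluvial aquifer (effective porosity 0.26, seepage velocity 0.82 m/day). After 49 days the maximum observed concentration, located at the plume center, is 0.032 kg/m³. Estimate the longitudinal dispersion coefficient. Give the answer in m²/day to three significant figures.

0.388 m²/day

At the plume center C_max = M/(n_e·A·√(4πDt)), so D = M²/(4πt·(n_e·A·C_max)²).
n_e·A·C_max = 0.26 × 28 × 0.032 = 0.2330 kg/m.
D = 3.6²/(4π × 49 × 0.2330²) = 0.388 m²/day.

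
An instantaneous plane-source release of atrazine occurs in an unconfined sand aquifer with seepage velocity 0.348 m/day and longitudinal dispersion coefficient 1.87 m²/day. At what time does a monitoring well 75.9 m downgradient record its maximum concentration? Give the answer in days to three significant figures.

For the 1D instantaneous-source solution, setting ∂C/∂t = 0 at fixed x gives v²t² + 2Dt − x² = 0, so t = (√(D² + v²x²) − D)/v².
√(D² + v²x²) = √(1.87² + 0.348² × 75.9²) = 26.48; v² = 0.121104.
t = (26.48 − 1.87)/0.121104 = 203 days (vs. the pure-advection estimate x/v = 218 d).

203 days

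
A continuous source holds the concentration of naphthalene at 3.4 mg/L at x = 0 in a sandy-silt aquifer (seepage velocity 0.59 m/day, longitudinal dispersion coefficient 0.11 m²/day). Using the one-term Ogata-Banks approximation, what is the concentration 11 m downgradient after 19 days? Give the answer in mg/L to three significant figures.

For a continuous step input, C/C₀ ≈ ½·erfc((x−vt)/(2√(Dt))).
vt = 0.59 × 19 = 11.21 m and 2√(Dt) = 2√(0.11 × 19) = 2.891 m.
Argument (x−vt)/(2√(Dt)) = (11 − 11.21)/2.891 = -0.07264; ½·erfc(-0.07264) = 0.5409.
C = 3.4 × 0.5409 = 1.84 mg/L.

1.84 mg/L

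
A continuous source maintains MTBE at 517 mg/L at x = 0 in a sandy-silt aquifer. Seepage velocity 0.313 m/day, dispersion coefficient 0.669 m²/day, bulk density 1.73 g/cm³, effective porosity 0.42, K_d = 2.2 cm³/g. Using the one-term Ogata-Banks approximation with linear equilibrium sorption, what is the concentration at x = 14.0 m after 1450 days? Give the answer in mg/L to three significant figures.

Retardation factor R = 1 + ρ_b·K_d/n = 1 + 1.73 × 2.2/0.42 = 10.06.
Sorption retards both mechanisms: v_R = v/R = 0.03111 m/day, D_R = D/R = 0.06650 m²/day.
v_R·t = 0.03111 × 1450 = 45.1095 m; 2√(D_R t) = 19.64 m; argument = (14.0 − 45.1095)/19.64 = -1.584.
C = C₀ × ½·erfc(-1.584) = 517 × 0.9875 = 511 mg/L.

511 mg/L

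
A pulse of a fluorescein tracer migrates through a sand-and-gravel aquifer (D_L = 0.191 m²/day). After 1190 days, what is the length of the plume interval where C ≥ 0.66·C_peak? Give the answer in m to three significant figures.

38.9 m

The plume is Gaussian with σ = √(2Dt) = √(2 × 0.191 × 1190) = 21.32 m.
C/C_peak = exp(−Δx²/(2σ²)) = 0.66 ⇒ Δx = σ·√(−2 ln 0.66) = 21.32 × 0.9116 = 19.44 m.
Width = 2Δx = 38.9 m.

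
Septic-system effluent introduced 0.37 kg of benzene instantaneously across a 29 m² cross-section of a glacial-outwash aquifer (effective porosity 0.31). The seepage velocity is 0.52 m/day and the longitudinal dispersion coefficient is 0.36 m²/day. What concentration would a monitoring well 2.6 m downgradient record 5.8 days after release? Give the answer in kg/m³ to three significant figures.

For an instantaneous plane source, C(x,t) = M/(n_e·A·√(4πDt)) · exp(−(x−vt)²/(4Dt)), with n_e·A the pore (flow) area.
Plume center vt = 0.52 × 5.8 = 3.016 m, so the well at 2.6 m is 0.416 m upgradient of the peak.
√(4πDt) = 5.122 m, giving peak height M/(n_e·A·√(4πDt)) = 0.37/(0.31 × 29 × 5.122) = 0.008035 kg/m³.
(x−vt)²/(4Dt) = (-0.416)²/(4 × 0.36 × 5.8) = 0.02072; exp(−0.02072) = 0.9795.
C = 0.008035 × 0.9795 = 0.00787 kg/m³.

0.00787 kg/m³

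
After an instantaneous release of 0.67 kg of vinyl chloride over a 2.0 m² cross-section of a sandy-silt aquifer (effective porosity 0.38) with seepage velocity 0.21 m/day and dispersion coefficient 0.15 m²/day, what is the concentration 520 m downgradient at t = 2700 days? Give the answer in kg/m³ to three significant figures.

For an instantaneous plane source, C(x,t) = M/(n_e·A·√(4πDt)) · exp(−(x−vt)²/(4Dt)), with n_e·A the pore (flow) area.
Plume center vt = 0.21 × 2700 = 567 m, so the well at 520 m is 47 m upgradient of the peak.
√(4πDt) = 71.34 m, giving peak height M/(n_e·A·√(4πDt)) = 0.67/(0.38 × 2.0 × 71.34) = 0.01236 kg/m³.
(x−vt)²/(4Dt) = (-47)²/(4 × 0.15 × 2700) = 1.364; exp(−1.364) = 0.2556.
C = 0.01236 × 0.2556 = 0.00316 kg/m³.

0.00316 kg/m³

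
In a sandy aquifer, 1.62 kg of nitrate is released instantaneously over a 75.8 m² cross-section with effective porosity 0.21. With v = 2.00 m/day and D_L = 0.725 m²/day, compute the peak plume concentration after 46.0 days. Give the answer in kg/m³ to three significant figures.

The peak of an instantaneous 1D plume sits at x = vt; there the Gaussian factor is 1 and C_max = M/(n_e·A·√(4πDt)), where n_e·A is the pore area the mass is dissolved in.
√(4πDt) = √(4π × 0.725 × 46.0) = 20.47 m, so C_max = 1.62/(0.21 × 75.8 × 20.47) = 0.00497 kg/m³.

0.00497 kg/m³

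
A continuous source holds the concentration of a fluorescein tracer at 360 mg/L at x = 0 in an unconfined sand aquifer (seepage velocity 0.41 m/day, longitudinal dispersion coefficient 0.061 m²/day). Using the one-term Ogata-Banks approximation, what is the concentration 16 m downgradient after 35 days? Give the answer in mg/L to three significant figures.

76.4 mg/L

For a continuous step input, C/C₀ ≈ ½·erfc((x−vt)/(2√(Dt))).
vt = 0.41 × 35 = 14.35 m and 2√(Dt) = 2√(0.061 × 35) = 2.922 m.
Argument (x−vt)/(2√(Dt)) = (16 − 14.35)/2.922 = 0.5647; ½·erfc(0.5647) = 0.2123.
C = 360 × 0.2123 = 76.4 mg/L.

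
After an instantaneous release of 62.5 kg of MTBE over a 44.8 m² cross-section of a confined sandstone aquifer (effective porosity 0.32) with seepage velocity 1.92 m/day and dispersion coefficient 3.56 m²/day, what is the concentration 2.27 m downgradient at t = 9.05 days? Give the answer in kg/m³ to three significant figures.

For an instantaneous plane source, C(x,t) = M/(n_e·A·√(4πDt)) · exp(−(x−vt)²/(4Dt)), with n_e·A the pore (flow) area.
Plume center vt = 1.92 × 9.05 = 17.376 m, so the well at 2.27 m is 15.106 m upgradient of the peak.
√(4πDt) = 20.12 m, giving peak height M/(n_e·A·√(4πDt)) = 62.5/(0.32 × 44.8 × 20.12) = 0.2167 kg/m³.
(x−vt)²/(4Dt) = (-15.106)²/(4 × 3.56 × 9.05) = 1.771; exp(−1.771) = 0.1702.
C = 0.2167 × 0.1702 = 0.0369 kg/m³.

0.0369 kg/m³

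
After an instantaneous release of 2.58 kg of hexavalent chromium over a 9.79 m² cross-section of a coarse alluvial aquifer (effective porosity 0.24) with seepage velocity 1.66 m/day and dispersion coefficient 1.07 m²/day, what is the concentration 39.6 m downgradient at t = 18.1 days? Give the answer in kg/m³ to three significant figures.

0.0217 kg/m³

For an instantaneous plane source, C(x,t) = M/(n_e·A·√(4πDt)) · exp(−(x−vt)²/(4Dt)), with n_e·A the pore (flow) area.
Plume center vt = 1.66 × 18.1 = 30.046 m, so the well at 39.6 m is 9.554 m downgradient of the peak.
√(4πDt) = 15.60 m, giving peak height M/(n_e·A·√(4πDt)) = 2.58/(0.24 × 9.79 × 15.60) = 0.07039 kg/m³.
(x−vt)²/(4Dt) = (9.554)²/(4 × 1.07 × 18.1) = 1.178; exp(−1.178) = 0.3079.
C = 0.07039 × 0.3079 = 0.0217 kg/m³.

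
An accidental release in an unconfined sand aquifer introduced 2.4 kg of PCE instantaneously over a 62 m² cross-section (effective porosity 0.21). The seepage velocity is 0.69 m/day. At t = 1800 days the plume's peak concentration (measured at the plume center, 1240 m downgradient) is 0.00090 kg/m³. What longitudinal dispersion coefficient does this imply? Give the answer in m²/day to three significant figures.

At the plume center C_max = M/(n_e·A·√(4πDt)), so D = M²/(4πt·(n_e·A·C_max)²).
n_e·A·C_max = 0.21 × 62 × 0.00090 = 0.01172 kg/m.
D = 2.4²/(4π × 1800 × 0.01172²) = 1.85 m²/day.

1.85 m²/day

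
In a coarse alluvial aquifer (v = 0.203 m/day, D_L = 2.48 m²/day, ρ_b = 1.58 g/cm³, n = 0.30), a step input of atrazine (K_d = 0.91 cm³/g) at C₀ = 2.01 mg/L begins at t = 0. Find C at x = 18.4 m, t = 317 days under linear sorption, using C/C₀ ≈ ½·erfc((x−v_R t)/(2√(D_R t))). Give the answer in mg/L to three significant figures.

Retardation factor R = 1 + ρ_b·K_d/n = 1 + 1.58 × 0.91/0.30 = 5.793.
Sorption retards both mechanisms: v_R = v/R = 0.03504 m/day, D_R = D/R = 0.4281 m²/day.
v_R·t = 0.03504 × 317 = 11.10768 m; 2√(D_R t) = 23.30 m; argument = (18.4 − 11.10768)/23.30 = 0.3130.
C = C₀ × ½·erfc(0.3130) = 2.01 × 0.3290 = 0.661 mg/L.

0.661 mg/L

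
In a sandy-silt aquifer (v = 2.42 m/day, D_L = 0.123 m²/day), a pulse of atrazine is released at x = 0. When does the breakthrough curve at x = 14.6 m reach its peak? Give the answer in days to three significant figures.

6.01 days

For the 1D instantaneous-source solution, setting ∂C/∂t = 0 at fixed x gives v²t² + 2Dt − x² = 0, so t = (√(D² + v²x²) − D)/v².
√(D² + v²x²) = √(0.123² + 2.42² × 14.6²) = 35.33; v² = 5.8564.
t = (35.33 − 0.123)/5.8564 = 6.01 days (vs. the pure-advection estimate x/v = 6.03 d).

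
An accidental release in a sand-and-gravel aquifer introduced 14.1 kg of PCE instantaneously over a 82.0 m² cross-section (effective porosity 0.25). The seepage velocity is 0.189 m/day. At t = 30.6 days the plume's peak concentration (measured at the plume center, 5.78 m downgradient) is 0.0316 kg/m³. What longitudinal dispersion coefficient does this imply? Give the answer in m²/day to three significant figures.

At the plume center C_max = M/(n_e·A·√(4πDt)), so D = M²/(4πt·(n_e·A·C_max)²).
n_e·A·C_max = 0.25 × 82.0 × 0.0316 = 0.6478 kg/m.
D = 14.1²/(4π × 30.6 × 0.6478²) = 1.23 m²/day.

1.23 m²/day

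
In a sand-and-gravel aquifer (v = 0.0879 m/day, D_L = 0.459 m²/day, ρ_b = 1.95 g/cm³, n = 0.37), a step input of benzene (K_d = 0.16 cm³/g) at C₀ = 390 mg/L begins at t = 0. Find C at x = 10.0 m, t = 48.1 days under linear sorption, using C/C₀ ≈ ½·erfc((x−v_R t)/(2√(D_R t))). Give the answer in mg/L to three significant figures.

22.5 mg/L

Retardation factor R = 1 + ρ_b·K_d/n = 1 + 1.95 × 0.16/0.37 = 1.843.
Sorption retards both mechanisms: v_R = v/R = 0.04769 m/day, D_R = D/R = 0.2491 m²/day.
v_R·t = 0.04769 × 48.1 = 2.293889 m; 2√(D_R t) = 6.923 m; argument = (10.0 − 2.293889)/6.923 = 1.113.
C = C₀ × ½·erfc(1.113) = 390 × 0.05774 = 22.5 mg/L.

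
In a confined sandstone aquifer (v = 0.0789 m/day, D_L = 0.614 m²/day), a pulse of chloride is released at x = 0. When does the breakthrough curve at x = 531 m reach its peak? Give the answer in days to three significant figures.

6630 days

For the 1D instantaneous-source solution, setting ∂C/∂t = 0 at fixed x gives v²t² + 2Dt − x² = 0, so t = (√(D² + v²x²) − D)/v².
√(D² + v²x²) = √(0.614² + 0.0789² × 531²) = 41.90; v² = 0.00622521.
t = (41.90 − 0.614)/0.00622521 = 6630 days (vs. the pure-advection estimate x/v = 6730 d).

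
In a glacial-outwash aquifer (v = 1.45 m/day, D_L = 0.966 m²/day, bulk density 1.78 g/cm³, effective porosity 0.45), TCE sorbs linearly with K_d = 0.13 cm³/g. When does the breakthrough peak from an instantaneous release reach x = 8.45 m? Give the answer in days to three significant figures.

Retardation factor R = 1 + ρ_b·K_d/n = 1 + 1.78 × 0.13/0.45 = 1.514.
Sorption retards both mechanisms: v_R = v/R = 0.9577 m/day, D_R = D/R = 0.6380 m²/day.
Peak time from v_R²t² + 2D_R t − x² = 0: t = (√(D_R² + v_R²x²) − D_R)/v_R².
√(D_R² + v_R²x²) = √(0.6380² + 0.9577² × 8.45²) = 8.118; v_R² = 0.9172.
t = (8.118 − 0.6380)/0.9172 = 8.16 days.

8.16 days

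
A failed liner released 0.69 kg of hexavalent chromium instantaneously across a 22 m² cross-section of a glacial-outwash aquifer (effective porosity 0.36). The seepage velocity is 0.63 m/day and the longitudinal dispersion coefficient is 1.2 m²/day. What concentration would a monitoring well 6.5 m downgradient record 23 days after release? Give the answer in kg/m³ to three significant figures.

For an instantaneous plane source, C(x,t) = M/(n_e·A·√(4πDt)) · exp(−(x−vt)²/(4Dt)), with n_e·A the pore (flow) area.
Plume center vt = 0.63 × 23 = 14.49 m, so the well at 6.5 m is 7.99 m upgradient of the peak.
√(4πDt) = 18.62 m, giving peak height M/(n_e·A·√(4πDt)) = 0.69/(0.36 × 22 × 18.62) = 0.004679 kg/m³.
(x−vt)²/(4Dt) = (-7.99)²/(4 × 1.2 × 23) = 0.5783; exp(−0.5783) = 0.5609.
C = 0.004679 × 0.5609 = 0.00262 kg/m³.

0.00262 kg/m³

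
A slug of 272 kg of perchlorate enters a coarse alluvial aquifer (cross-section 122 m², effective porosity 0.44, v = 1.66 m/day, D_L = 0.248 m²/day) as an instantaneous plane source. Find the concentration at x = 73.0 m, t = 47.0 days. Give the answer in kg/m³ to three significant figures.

0.244 kg/m³

For an instantaneous plane source, C(x,t) = M/(n_e·A·√(4πDt)) · exp(−(x−vt)²/(4Dt)), with n_e·A the pore (flow) area.
Plume center vt = 1.66 × 47.0 = 78.02 m, so the well at 73.0 m is 5.02 m upgradient of the peak.
√(4πDt) = 12.10 m, giving peak height M/(n_e·A·√(4πDt)) = 272/(0.44 × 122 × 12.10) = 0.4188 kg/m³.
(x−vt)²/(4Dt) = (-5.02)²/(4 × 0.248 × 47.0) = 0.5405; exp(−0.5405) = 0.5825.
C = 0.4188 × 0.5825 = 0.244 kg/m³.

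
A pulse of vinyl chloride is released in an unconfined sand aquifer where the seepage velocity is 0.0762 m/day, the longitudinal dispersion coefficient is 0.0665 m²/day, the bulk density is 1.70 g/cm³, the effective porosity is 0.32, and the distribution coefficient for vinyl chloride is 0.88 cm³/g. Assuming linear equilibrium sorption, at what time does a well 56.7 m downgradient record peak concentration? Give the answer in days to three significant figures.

4160 days

Retardation factor R = 1 + ρ_b·K_d/n = 1 + 1.70 × 0.88/0.32 = 5.675.
Sorption retards both mechanisms: v_R = v/R = 0.01343 m/day, D_R = D/R = 0.01172 m²/day.
Peak time from v_R²t² + 2D_R t − x² = 0: t = (√(D_R² + v_R²x²) − D_R)/v_R².
√(D_R² + v_R²x²) = √(0.01172² + 0.01343² × 56.7²) = 0.7616; v_R² = 0.0001804.
t = (0.7616 − 0.01172)/0.0001804 = 4160 days.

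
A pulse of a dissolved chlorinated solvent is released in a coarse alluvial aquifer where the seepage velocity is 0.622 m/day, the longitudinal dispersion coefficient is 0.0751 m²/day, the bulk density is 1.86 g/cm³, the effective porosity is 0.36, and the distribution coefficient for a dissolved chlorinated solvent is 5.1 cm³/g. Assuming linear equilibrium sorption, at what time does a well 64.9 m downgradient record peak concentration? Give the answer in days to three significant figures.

2850 days

Retardation factor R = 1 + ρ_b·K_d/n = 1 + 1.86 × 5.1/0.36 = 27.35.
Sorption retards both mechanisms: v_R = v/R = 0.02274 m/day, D_R = D/R = 0.002746 m²/day.
Peak time from v_R²t² + 2D_R t − x² = 0: t = (√(D_R² + v_R²x²) − D_R)/v_R².
√(D_R² + v_R²x²) = √(0.002746² + 0.02274² × 64.9²) = 1.476; v_R² = 0.0005171.
t = (1.476 − 0.002746)/0.0005171 = 2850 days.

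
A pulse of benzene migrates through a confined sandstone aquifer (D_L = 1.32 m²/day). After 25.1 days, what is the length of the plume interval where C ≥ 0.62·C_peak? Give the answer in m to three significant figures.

15.9 m

The plume is Gaussian with σ = √(2Dt) = √(2 × 1.32 × 25.1) = 8.140 m.
C/C_peak = exp(−Δx²/(2σ²)) = 0.62 ⇒ Δx = σ·√(−2 ln 0.62) = 8.140 × 0.9778 = 7.959 m.
Width = 2Δx = 15.9 m.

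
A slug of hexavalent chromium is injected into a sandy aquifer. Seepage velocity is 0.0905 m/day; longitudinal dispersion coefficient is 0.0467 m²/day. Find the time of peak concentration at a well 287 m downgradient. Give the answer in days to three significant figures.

3170 days

For the 1D instantaneous-source solution, setting ∂C/∂t = 0 at fixed x gives v²t² + 2Dt − x² = 0, so t = (√(D² + v²x²) − D)/v².
√(D² + v²x²) = √(0.0467² + 0.0905² × 287²) = 25.97; v² = 0.00819025.
t = (25.97 − 0.0467)/0.00819025 = 3170 days (vs. the pure-advection estimate x/v = 3170 d).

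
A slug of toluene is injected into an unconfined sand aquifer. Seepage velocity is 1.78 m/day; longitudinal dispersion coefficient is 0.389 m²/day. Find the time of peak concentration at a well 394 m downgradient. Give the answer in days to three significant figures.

221 days

For the 1D instantaneous-source solution, setting ∂C/∂t = 0 at fixed x gives v²t² + 2Dt − x² = 0, so t = (√(D² + v²x²) − D)/v².
√(D² + v²x²) = √(0.389² + 1.78² × 394²) = 701.3; v² = 3.1684.
t = (701.3 − 0.389)/3.1684 = 221 days (vs. the pure-advection estimate x/v = 221 d).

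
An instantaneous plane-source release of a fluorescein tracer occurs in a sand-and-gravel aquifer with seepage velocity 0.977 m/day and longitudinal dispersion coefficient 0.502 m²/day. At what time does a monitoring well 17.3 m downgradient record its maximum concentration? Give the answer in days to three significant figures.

17.2 days

For the 1D instantaneous-source solution, setting ∂C/∂t = 0 at fixed x gives v²t² + 2Dt − x² = 0, so t = (√(D² + v²x²) − D)/v².
√(D² + v²x²) = √(0.502² + 0.977² × 17.3²) = 16.91; v² = 0.954529.
t = (16.91 − 0.502)/0.954529 = 17.2 days (vs. the pure-advection estimate x/v = 17.7 d).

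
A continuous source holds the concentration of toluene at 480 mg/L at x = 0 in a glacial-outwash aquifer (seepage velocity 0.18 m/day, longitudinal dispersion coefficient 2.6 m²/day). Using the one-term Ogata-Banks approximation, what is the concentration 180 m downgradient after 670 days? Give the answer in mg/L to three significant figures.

75.4 mg/L

For a continuous step input, C/C₀ ≈ ½·erfc((x−vt)/(2√(Dt))).
vt = 0.18 × 670 = 120.6 m and 2√(Dt) = 2√(2.6 × 670) = 83.47 m.
Argument (x−vt)/(2√(Dt)) = (180 − 120.6)/83.47 = 0.7116; ½·erfc(0.7116) = 0.1571.
C = 480 × 0.1571 = 75.4 mg/L.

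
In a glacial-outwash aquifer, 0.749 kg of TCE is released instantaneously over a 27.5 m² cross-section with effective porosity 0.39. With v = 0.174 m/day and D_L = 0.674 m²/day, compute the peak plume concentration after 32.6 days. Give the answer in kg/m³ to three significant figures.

The peak of an instantaneous 1D plume sits at x = vt; there the Gaussian factor is 1 and C_max = M/(n_e·A·√(4πDt)), where n_e·A is the pore area the mass is dissolved in.
√(4πDt) = √(4π × 0.674 × 32.6) = 16.62 m, so C_max = 0.749/(0.39 × 27.5 × 16.62) = 0.00420 kg/m³.

0.00420 kg/m³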